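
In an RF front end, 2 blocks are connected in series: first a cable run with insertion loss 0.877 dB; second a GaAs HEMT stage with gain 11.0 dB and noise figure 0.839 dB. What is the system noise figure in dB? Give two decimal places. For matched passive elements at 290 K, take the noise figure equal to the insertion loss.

1.72 dB

Convert to linear (a loss of L dB is a gain of −L dB): F_i = 10^(NF_i/10), G_i = 10^(G_i,dB/10)
  Stage 1: F_1 = 10^(0.877/10) = 1.224, G_1 = 10^(−0.877/10) = 0.8171
  Stage 2: F_2 = 10^(0.839/10) = 1.213, G_2 = 10^(11.0/10) = 12.59
Friis cascade:
  F = 1.224 + (1.213 − 1)/0.8171 = 1.485
NF = 10 log₁₀(1.485) = 1.72 dB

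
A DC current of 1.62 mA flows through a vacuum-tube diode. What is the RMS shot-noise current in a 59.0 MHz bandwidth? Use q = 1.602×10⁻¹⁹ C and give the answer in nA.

175 nA

I_n = √(2qI·B)
2qI·B = 2 × 1.602×10⁻¹⁹ × 1.62×10⁻³ × 5.90×10⁷ = 3.06×10⁻¹⁴ A²
I_n = √(3.06×10⁻¹⁴) = 1.75×10⁻⁷ A = 175 nA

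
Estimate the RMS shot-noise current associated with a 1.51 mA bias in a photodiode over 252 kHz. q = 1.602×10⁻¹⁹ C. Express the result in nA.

11.0 nA

I_n = √(2qI·B)
2qI·B = 2 × 1.602×10⁻¹⁹ × 1.51×10⁻³ × 2.52×10⁵ = 1.22×10⁻¹⁶ A²
I_n = √(1.22×10⁻¹⁶) = 1.10×10⁻⁸ A = 11.0 nA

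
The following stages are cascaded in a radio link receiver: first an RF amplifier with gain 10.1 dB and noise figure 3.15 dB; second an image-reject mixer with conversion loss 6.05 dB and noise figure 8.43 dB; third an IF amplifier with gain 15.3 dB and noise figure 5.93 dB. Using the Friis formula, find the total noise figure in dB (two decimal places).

Convert to linear (a loss of L dB is a gain of −L dB): F_i = 10^(NF_i/10), G_i = 10^(G_i,dB/10)
  Stage 1: F_1 = 10^(3.15/10) = 2.065, G_1 = 10^(10.1/10) = 10.23
  Stage 2: F_2 = 10^(8.43/10) = 6.966, G_2 = 10^(−6.05/10) = 0.2483
  Stage 3: F_3 = 10^(5.93/10) = 3.917, G_3 = 10^(15.3/10) = 33.88
Friis cascade:
  F = 2.065 + (6.966 − 1)/10.23 + (3.917 − 1)/2.541 = 3.797
NF = 10 log₁₀(3.797) = 5.79 dB

5.79 dB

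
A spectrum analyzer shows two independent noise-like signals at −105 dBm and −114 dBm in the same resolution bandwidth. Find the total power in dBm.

Convert to linear, add, convert back:
P₁ = 3.16×10⁻¹⁴ W, P₂ = 3.98×10⁻¹⁵ W
P_tot = 3.56×10⁻¹⁴ W → 10 log₁₀(P_tot / 10⁻³) = −104.5 dBm

−104.5 dBm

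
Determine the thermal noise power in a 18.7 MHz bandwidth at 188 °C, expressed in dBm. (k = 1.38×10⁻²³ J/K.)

T = 188 °C + 273.15 = 461.15 K
P_n = kTB = 1.38×10⁻²³ × 461.15 × 1.87×10⁷ = 1.19×10⁻¹³ W
In dBm: 10 log₁₀(1.19×10⁻¹³ / 10⁻³) = −99.2 dBm

−99.2 dBm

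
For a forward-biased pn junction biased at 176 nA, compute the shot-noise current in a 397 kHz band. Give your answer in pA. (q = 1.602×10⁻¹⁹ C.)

150 pA

I_n = √(2qI·B)
2qI·B = 2 × 1.602×10⁻¹⁹ × 1.76×10⁻⁷ × 3.97×10⁵ = 2.24×10⁻²⁰ A²
I_n = √(2.24×10⁻²⁰) = 1.50×10⁻¹⁰ A = 150 pA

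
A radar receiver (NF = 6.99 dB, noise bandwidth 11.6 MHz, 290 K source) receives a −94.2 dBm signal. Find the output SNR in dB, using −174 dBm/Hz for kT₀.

Noise floor: N = −174 + 10 log₁₀(B) + NF
10 log₁₀(1.16×10⁷) = 70.64 dB
N = −174 + 70.64 + 6.99 = −96.37 dBm
SNR = P_sig − N = −94.2 − (−96.37) = 2.17 dB → 2.2 dB

2.2 dB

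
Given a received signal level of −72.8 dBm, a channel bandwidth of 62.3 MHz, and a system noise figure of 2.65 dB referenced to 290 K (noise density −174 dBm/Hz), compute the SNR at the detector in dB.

Noise floor: N = −174 + 10 log₁₀(B) + NF
10 log₁₀(6.23×10⁷) = 77.94 dB
N = −174 + 77.94 + 2.65 = −93.41 dBm
SNR = P_sig − N = −72.8 − (−93.41) = 20.61 dB → 20.6 dB

20.6 dB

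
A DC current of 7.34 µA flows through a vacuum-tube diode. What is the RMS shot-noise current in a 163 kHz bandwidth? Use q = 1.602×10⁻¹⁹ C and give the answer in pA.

I_n = √(2qI·B)
2qI·B = 2 × 1.602×10⁻¹⁹ × 7.34×10⁻⁶ × 1.63×10⁵ = 3.83×10⁻¹⁹ A²
I_n = √(3.83×10⁻¹⁹) = 6.19×10⁻¹⁰ A = 619 pA

619 pA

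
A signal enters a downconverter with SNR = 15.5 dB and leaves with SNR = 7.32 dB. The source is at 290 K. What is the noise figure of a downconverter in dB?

NF (dB) = SNR_in(dB) − SNR_out(dB) when the source is at T₀
NF = 15.5 − 7.32 = 8.18 dB

8.18 dB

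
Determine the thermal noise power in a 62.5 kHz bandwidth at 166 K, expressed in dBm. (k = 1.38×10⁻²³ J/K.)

P_n = kTB = 1.38×10⁻²³ × 166 × 6.25×10⁴ = 1.43×10⁻¹⁶ W
In dBm: 10 log₁₀(1.43×10⁻¹⁶ / 10⁻³) = −128.4 dBm

−128.4 dBm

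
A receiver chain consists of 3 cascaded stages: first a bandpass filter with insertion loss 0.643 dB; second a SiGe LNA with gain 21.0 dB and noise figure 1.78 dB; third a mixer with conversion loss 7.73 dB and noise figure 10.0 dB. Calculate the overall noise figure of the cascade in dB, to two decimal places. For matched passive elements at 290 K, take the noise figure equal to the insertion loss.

Convert to linear (a loss of L dB is a gain of −L dB): F_i = 10^(NF_i/10), G_i = 10^(G_i,dB/10)
  Stage 1: F_1 = 10^(0.643/10) = 1.160, G_1 = 10^(−0.643/10) = 0.8624
  Stage 2: F_2 = 10^(1.78/10) = 1.507, G_2 = 10^(21.0/10) = 125.9
  Stage 3: F_3 = 10^(10.0/10) = 10.00, G_3 = 10^(−7.73/10) = 0.1687
Friis cascade:
  F = 1.160 + (1.507 − 1)/0.8624 + (10.00 − 1)/108.6 = 1.830
NF = 10 log₁₀(1.830) = 2.62 dB

2.62 dB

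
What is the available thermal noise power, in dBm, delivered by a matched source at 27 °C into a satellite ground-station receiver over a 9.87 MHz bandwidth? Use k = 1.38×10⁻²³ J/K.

−103.9 dBm

T = 27 °C + 273.15 = 300.15 K
P_n = kTB = 1.38×10⁻²³ × 300.15 × 9.87×10⁶ = 4.09×10⁻¹⁴ W
In dBm: 10 log₁₀(4.09×10⁻¹⁴ / 10⁻³) = −103.9 dBm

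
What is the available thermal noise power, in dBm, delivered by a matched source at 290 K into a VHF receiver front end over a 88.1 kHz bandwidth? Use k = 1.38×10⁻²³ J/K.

−124.5 dBm

P_n = kTB = 1.38×10⁻²³ × 290 × 8.81×10⁴ = 3.53×10⁻¹⁶ W
In dBm: 10 log₁₀(3.53×10⁻¹⁶ / 10⁻³) = −124.5 dBm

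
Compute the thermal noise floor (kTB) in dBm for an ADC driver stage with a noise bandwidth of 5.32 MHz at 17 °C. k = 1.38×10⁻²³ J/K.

T = 17 °C + 273.15 = 290.15 K
P_n = kTB = 1.38×10⁻²³ × 290.15 × 5.32×10⁶ = 2.13×10⁻¹⁴ W
In dBm: 10 log₁₀(2.13×10⁻¹⁴ / 10⁻³) = −106.7 dBm

−106.7 dBm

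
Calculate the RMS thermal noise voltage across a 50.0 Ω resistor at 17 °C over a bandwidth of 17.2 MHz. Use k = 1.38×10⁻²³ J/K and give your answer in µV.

T = 17 °C + 273.15 = 290.15 K
V_n = √(4kTRB)
4kTRB = 4 × 1.38×10⁻²³ × 290.15 × 5.00×10¹ × 1.72×10⁷ = 1.38×10⁻¹¹ V²
V_n = √(1.38×10⁻¹¹) = 3.71×10⁻⁶ V = 3.71 µV

3.71 µV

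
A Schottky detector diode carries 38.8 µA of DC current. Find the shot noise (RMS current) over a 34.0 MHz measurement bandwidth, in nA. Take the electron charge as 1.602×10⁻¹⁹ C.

I_n = √(2qI·B)
2qI·B = 2 × 1.602×10⁻¹⁹ × 3.88×10⁻⁵ × 3.40×10⁷ = 4.23×10⁻¹⁶ A²
I_n = √(4.23×10⁻¹⁶) = 2.06×10⁻⁸ A = 20.6 nA

20.6 nA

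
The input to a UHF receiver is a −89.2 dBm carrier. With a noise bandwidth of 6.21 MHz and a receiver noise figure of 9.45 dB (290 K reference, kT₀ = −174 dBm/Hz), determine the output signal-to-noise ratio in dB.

7.4 dB

Noise floor: N = −174 + 10 log₁₀(B) + NF
10 log₁₀(6.21×10⁶) = 67.93 dB
N = −174 + 67.93 + 9.45 = −96.62 dBm
SNR = P_sig − N = −89.2 − (−96.62) = 7.42 dB → 7.4 dB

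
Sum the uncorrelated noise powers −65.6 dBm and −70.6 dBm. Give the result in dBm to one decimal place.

−64.4 dBm

Convert to linear, add, convert back:
P₁ = 2.75×10⁻¹⁰ W, P₂ = 8.71×10⁻¹¹ W
P_tot = 3.63×10⁻¹⁰ W → 10 log₁₀(P_tot / 10⁻³) = −64.4 dBm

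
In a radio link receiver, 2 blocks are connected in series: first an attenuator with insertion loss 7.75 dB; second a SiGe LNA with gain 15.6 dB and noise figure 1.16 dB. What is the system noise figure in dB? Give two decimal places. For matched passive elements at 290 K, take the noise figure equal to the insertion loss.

Convert to linear (a loss of L dB is a gain of −L dB): F_i = 10^(NF_i/10), G_i = 10^(G_i,dB/10)
  Stage 1: F_1 = 10^(7.75/10) = 5.957, G_1 = 10^(−7.75/10) = 0.1679
  Stage 2: F_2 = 10^(1.16/10) = 1.306, G_2 = 10^(15.6/10) = 36.31
Friis cascade:
  F = 5.957 + (1.306 − 1)/0.1679 = 7.780
NF = 10 log₁₀(7.780) = 8.91 dB

8.91 dB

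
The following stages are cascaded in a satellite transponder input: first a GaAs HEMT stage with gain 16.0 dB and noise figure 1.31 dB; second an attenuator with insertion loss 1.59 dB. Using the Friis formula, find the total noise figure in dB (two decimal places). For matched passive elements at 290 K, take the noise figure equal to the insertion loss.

Convert to linear (a loss of L dB is a gain of −L dB): F_i = 10^(NF_i/10), G_i = 10^(G_i,dB/10)
  Stage 1: F_1 = 10^(1.31/10) = 1.352, G_1 = 10^(16.0/10) = 39.81
  Stage 2: F_2 = 10^(1.59/10) = 1.442, G_2 = 10^(−1.59/10) = 0.6934
Friis cascade:
  F = 1.352 + (1.442 − 1)/39.81 = 1.363
NF = 10 log₁₀(1.363) = 1.35 dB

1.35 dB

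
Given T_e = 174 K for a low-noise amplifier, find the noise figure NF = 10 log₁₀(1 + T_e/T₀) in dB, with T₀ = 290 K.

2.04 dB

F = 1 + T_e/T₀ = 1 + 174/290 = 1.6
NF = 10 log₁₀(1.6) = 2.04 dB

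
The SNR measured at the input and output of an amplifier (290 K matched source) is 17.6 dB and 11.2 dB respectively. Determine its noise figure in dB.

NF (dB) = SNR_in(dB) − SNR_out(dB) when the source is at T₀
NF = 17.6 − 11.2 = 6.4 dB

6.4 dB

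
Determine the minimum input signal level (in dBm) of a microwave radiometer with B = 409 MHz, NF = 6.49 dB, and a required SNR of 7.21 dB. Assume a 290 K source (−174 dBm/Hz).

Sensitivity = −174 + 10 log₁₀(B) + NF + SNR_min
= −174 + 86.12 + 6.49 + 7.21
= −74.18 dBm → −74.2 dBm

−74.2 dBm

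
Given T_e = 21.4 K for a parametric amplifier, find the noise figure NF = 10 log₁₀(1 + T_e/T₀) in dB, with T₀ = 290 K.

0.309 dB

F = 1 + T_e/T₀ = 1 + 21.4/290 = 1.07379
NF = 10 log₁₀(1.07379) = 0.309 dB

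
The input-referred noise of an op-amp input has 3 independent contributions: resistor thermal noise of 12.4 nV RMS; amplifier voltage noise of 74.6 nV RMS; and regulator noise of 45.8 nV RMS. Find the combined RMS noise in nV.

88.4 nV

Uncorrelated sources add in power (mean-square): V_tot = √(ΣV_i²)
V_tot = √[(1.24×10⁻⁸)² + (7.46×10⁻⁸)² + (4.58×10⁻⁸)²] = 8.84×10⁻⁸ V = 88.4 nV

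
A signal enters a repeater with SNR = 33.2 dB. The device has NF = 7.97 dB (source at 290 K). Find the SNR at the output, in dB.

By definition F = SNR_in/SNR_out, so in dB: SNR_out = SNR_in − NF
SNR_out = 33.2 − 7.97 = 25.23 dB

25.23 dB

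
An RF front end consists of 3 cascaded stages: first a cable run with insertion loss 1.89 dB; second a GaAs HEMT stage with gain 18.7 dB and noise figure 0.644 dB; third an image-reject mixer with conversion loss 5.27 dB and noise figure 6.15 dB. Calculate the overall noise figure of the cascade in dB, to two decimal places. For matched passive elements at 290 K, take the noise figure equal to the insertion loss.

2.69 dB

Convert to linear (a loss of L dB is a gain of −L dB): F_i = 10^(NF_i/10), G_i = 10^(G_i,dB/10)
  Stage 1: F_1 = 10^(1.89/10) = 1.545, G_1 = 10^(−1.89/10) = 0.6471
  Stage 2: F_2 = 10^(0.644/10) = 1.160, G_2 = 10^(18.7/10) = 74.13
  Stage 3: F_3 = 10^(6.15/10) = 4.121, G_3 = 10^(−5.27/10) = 0.2972
Friis cascade:
  F = 1.545 + (1.160 − 1)/0.6471 + (4.121 − 1)/47.97 = 1.857
NF = 10 log₁₀(1.857) = 2.69 dB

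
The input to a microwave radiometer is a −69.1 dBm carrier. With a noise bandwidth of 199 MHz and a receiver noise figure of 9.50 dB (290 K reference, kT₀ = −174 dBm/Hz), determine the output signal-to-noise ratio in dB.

12.4 dB

Noise floor: N = −174 + 10 log₁₀(B) + NF
10 log₁₀(1.99×10⁸) = 82.99 dB
N = −174 + 82.99 + 9.50 = −81.51 dBm
SNR = P_sig − N = −69.1 − (−81.51) = 12.41 dB → 12.4 dB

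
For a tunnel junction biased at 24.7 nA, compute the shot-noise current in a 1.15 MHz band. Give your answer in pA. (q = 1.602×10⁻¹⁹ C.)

95.4 pA

I_n = √(2qI·B)
2qI·B = 2 × 1.602×10⁻¹⁹ × 2.47×10⁻⁸ × 1.15×10⁶ = 9.10×10⁻²¹ A²
I_n = √(9.10×10⁻²¹) = 9.54×10⁻¹¹ A = 95.4 pA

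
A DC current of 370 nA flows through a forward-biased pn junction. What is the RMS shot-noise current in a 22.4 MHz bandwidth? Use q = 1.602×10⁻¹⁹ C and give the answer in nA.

I_n = √(2qI·B)
2qI·B = 2 × 1.602×10⁻¹⁹ × 3.70×10⁻⁷ × 2.24×10⁷ = 2.66×10⁻¹⁸ A²
I_n = √(2.66×10⁻¹⁸) = 1.63×10⁻⁹ A = 1.63 nA

1.63 nA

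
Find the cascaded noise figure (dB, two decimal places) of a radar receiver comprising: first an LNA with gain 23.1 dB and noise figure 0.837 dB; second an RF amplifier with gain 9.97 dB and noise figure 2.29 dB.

0.85 dB

Convert to linear (a loss of L dB is a gain of −L dB): F_i = 10^(NF_i/10), G_i = 10^(G_i,dB/10)
  Stage 1: F_1 = 10^(0.837/10) = 1.213, G_1 = 10^(23.1/10) = 204.2
  Stage 2: F_2 = 10^(2.29/10) = 1.694, G_2 = 10^(9.97/10) = 9.931
Friis cascade:
  F = 1.213 + (1.694 − 1)/204.2 = 1.216
NF = 10 log₁₀(1.216) = 0.85 dB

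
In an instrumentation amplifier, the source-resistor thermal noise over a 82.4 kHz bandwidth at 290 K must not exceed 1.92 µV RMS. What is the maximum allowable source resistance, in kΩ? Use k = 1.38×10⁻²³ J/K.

2.79 kΩ

Johnson–Nyquist: V_n = √(4kTRB) ⇒ R = V_n² / (4kTB)
4kTB = 4 × 1.38×10⁻²³ × 290 × 8.24×10⁴ = 1.32×10⁻¹⁵
R = (1.92×10⁻⁶)² / 1.32×10⁻¹⁵ = 2.79×10³ Ω = 2.79 kΩ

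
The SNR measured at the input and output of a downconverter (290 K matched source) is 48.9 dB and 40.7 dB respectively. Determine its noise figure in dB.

8.2 dB

NF (dB) = SNR_in(dB) − SNR_out(dB) when the source is at T₀
NF = 48.9 − 40.7 = 8.2 dB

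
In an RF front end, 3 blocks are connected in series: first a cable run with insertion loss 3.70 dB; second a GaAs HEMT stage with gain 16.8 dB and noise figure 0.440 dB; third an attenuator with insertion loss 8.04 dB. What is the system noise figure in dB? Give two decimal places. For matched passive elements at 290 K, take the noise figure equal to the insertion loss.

4.56 dB

Convert to linear (a loss of L dB is a gain of −L dB): F_i = 10^(NF_i/10), G_i = 10^(G_i,dB/10)
  Stage 1: F_1 = 10^(3.70/10) = 2.344, G_1 = 10^(−3.70/10) = 0.4266
  Stage 2: F_2 = 10^(0.440/10) = 1.107, G_2 = 10^(16.8/10) = 47.86
  Stage 3: F_3 = 10^(8.04/10) = 6.368, G_3 = 10^(−8.04/10) = 0.1570
Friis cascade:
  F = 2.344 + (1.107 − 1)/0.4266 + (6.368 − 1)/20.42 = 2.857
NF = 10 log₁₀(2.857) = 4.56 dB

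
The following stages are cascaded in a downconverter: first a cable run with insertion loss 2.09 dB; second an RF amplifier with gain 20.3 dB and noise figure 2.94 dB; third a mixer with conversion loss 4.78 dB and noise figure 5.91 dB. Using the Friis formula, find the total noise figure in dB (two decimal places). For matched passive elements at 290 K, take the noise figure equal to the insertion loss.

5.09 dB

Convert to linear (a loss of L dB is a gain of −L dB): F_i = 10^(NF_i/10), G_i = 10^(G_i,dB/10)
  Stage 1: F_1 = 10^(2.09/10) = 1.618, G_1 = 10^(−2.09/10) = 0.6180
  Stage 2: F_2 = 10^(2.94/10) = 1.968, G_2 = 10^(20.3/10) = 107.2
  Stage 3: F_3 = 10^(5.91/10) = 3.899, G_3 = 10^(−4.78/10) = 0.3327
Friis cascade:
  F = 1.618 + (1.968 − 1)/0.6180 + (3.899 − 1)/66.22 = 3.228
NF = 10 log₁₀(3.228) = 5.09 dB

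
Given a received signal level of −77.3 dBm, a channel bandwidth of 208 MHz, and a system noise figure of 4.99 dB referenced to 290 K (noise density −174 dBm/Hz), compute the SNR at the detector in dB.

Noise floor: N = −174 + 10 log₁₀(B) + NF
10 log₁₀(2.08×10⁸) = 83.18 dB
N = −174 + 83.18 + 4.99 = −85.83 dBm
SNR = P_sig − N = −77.3 − (−85.83) = 8.53 dB → 8.5 dB

8.5 dB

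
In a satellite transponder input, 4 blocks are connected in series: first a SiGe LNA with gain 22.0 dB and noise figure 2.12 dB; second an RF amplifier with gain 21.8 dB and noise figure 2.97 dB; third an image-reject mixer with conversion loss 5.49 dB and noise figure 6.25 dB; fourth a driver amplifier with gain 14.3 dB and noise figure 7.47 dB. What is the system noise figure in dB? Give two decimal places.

Convert to linear (a loss of L dB is a gain of −L dB): F_i = 10^(NF_i/10), G_i = 10^(G_i,dB/10)
  Stage 1: F_1 = 10^(2.12/10) = 1.629, G_1 = 10^(22.0/10) = 158.5
  Stage 2: F_2 = 10^(2.97/10) = 1.982, G_2 = 10^(21.8/10) = 151.4
  Stage 3: F_3 = 10^(6.25/10) = 4.217, G_3 = 10^(−5.49/10) = 0.2825
  Stage 4: F_4 = 10^(7.47/10) = 5.585, G_4 = 10^(14.3/10) = 26.92
Friis cascade:
  F = 1.629 + (1.982 − 1)/158.5 + (4.217 − 1)/2.399×10⁴ + (5.585 − 1)/6776 = 1.636
NF = 10 log₁₀(1.636) = 2.14 dB

2.14 dB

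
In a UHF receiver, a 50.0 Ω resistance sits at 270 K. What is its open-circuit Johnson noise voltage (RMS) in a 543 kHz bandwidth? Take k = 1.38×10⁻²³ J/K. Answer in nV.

636 nV

V_n = √(4kTRB)
4kTRB = 4 × 1.38×10⁻²³ × 270 × 5.00×10¹ × 5.43×10⁵ = 4.05×10⁻¹³ V²
V_n = √(4.05×10⁻¹³) = 6.36×10⁻⁷ V = 636 nV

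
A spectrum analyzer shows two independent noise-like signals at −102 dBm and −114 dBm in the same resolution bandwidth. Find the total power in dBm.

−101.7 dBm

Convert to linear, add, convert back:
P₁ = 6.31×10⁻¹⁴ W, P₂ = 3.98×10⁻¹⁵ W
P_tot = 6.71×10⁻¹⁴ W → 10 log₁₀(P_tot / 10⁻³) = −101.7 dBm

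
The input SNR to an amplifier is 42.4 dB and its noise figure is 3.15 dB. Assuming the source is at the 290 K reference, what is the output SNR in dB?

By definition F = SNR_in/SNR_out, so in dB: SNR_out = SNR_in − NF
SNR_out = 42.4 − 3.15 = 39.25 dB

39.25 dB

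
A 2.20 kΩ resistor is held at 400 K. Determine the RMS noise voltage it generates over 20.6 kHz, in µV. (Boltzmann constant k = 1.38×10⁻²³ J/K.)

V_n = √(4kTRB)
4kTRB = 4 × 1.38×10⁻²³ × 400 × 2.20×10³ × 2.06×10⁴ = 1.00×10⁻¹² V²
V_n = √(1.00×10⁻¹²) = 1.00×10⁻⁶ V = 1.00 µV

1.00 µV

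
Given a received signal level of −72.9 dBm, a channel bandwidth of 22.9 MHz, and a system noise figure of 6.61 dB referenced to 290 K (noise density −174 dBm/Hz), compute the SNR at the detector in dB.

20.9 dB

Noise floor: N = −174 + 10 log₁₀(B) + NF
10 log₁₀(2.29×10⁷) = 73.6 dB
N = −174 + 73.6 + 6.61 = −93.79 dBm
SNR = P_sig − N = −72.9 − (−93.79) = 20.89 dB → 20.9 dB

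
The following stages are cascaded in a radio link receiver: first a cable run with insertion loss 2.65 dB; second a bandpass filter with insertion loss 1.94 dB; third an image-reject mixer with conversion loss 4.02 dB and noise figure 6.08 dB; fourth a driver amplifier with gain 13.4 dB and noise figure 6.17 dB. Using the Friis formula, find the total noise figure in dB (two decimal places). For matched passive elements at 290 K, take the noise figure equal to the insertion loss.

15.37 dB

Convert to linear (a loss of L dB is a gain of −L dB): F_i = 10^(NF_i/10), G_i = 10^(G_i,dB/10)
  Stage 1: F_1 = 10^(2.65/10) = 1.841, G_1 = 10^(−2.65/10) = 0.5433
  Stage 2: F_2 = 10^(1.94/10) = 1.563, G_2 = 10^(−1.94/10) = 0.6397
  Stage 3: F_3 = 10^(6.08/10) = 4.055, G_3 = 10^(−4.02/10) = 0.3963
  Stage 4: F_4 = 10^(6.17/10) = 4.140, G_4 = 10^(13.4/10) = 21.88
Friis cascade:
  F = 1.841 + (1.563 − 1)/0.5433 + (4.055 − 1)/0.3475 + (4.140 − 1)/0.1377 = 34.47
NF = 10 log₁₀(34.47) = 15.37 dB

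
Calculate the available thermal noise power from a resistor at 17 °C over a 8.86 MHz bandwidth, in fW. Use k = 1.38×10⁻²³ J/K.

35.5 fW

T = 17 °C + 273.15 = 290.15 K
P_n = kTB = 1.38×10⁻²³ × 290.15 × 8.86×10⁶ = 3.55×10⁻¹⁴ W = 35.5 fW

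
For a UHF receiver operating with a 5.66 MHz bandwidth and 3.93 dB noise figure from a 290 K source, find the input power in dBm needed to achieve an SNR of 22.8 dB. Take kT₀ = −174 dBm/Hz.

−79.7 dBm

Sensitivity = −174 + 10 log₁₀(B) + NF + SNR_min
= −174 + 67.53 + 3.93 + 22.8
= −79.74 dBm → −79.7 dBm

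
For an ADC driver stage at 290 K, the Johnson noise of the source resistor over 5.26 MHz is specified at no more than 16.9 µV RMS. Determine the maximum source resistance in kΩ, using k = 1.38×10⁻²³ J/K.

3.39 kΩ

Johnson–Nyquist: V_n = √(4kTRB) ⇒ R = V_n² / (4kTB)
4kTB = 4 × 1.38×10⁻²³ × 290 × 5.26×10⁶ = 8.42×10⁻¹⁴
R = (1.69×10⁻⁵)² / 8.42×10⁻¹⁴ = 3.39×10³ Ω = 3.39 kΩ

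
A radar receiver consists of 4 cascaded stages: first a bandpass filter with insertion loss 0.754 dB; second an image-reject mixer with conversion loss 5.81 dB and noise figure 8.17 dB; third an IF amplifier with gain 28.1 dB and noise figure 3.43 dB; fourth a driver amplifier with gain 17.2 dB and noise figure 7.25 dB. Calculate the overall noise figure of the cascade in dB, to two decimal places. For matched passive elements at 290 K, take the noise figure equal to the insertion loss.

11.23 dB

Convert to linear (a loss of L dB is a gain of −L dB): F_i = 10^(NF_i/10), G_i = 10^(G_i,dB/10)
  Stage 1: F_1 = 10^(0.754/10) = 1.190, G_1 = 10^(−0.754/10) = 0.8406
  Stage 2: F_2 = 10^(8.17/10) = 6.561, G_2 = 10^(−5.81/10) = 0.2624
  Stage 3: F_3 = 10^(3.43/10) = 2.203, G_3 = 10^(28.1/10) = 645.7
  Stage 4: F_4 = 10^(7.25/10) = 5.309, G_4 = 10^(17.2/10) = 52.48
Friis cascade:
  F = 1.190 + (6.561 − 1)/0.8406 + (2.203 − 1)/0.2206 + (5.309 − 1)/142.4 = 13.29
NF = 10 log₁₀(13.29) = 11.23 dB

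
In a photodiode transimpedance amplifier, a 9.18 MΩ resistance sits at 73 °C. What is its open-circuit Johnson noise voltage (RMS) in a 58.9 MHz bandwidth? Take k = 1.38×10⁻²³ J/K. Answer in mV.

3.21 mV

T = 73 °C + 273.15 = 346.15 K
V_n = √(4kTRB)
4kTRB = 4 × 1.38×10⁻²³ × 346.15 × 9.18×10⁶ × 5.89×10⁷ = 1.03×10⁻⁵ V²
V_n = √(1.03×10⁻⁵) = 3.21×10⁻³ V = 3.21 mV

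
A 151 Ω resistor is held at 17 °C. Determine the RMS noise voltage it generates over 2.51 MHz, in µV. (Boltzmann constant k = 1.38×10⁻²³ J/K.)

2.46 µV

T = 17 °C + 273.15 = 290.15 K
V_n = √(4kTRB)
4kTRB = 4 × 1.38×10⁻²³ × 290.15 × 1.51×10² × 2.51×10⁶ = 6.07×10⁻¹² V²
V_n = √(6.07×10⁻¹²) = 2.46×10⁻⁶ V = 2.46 µV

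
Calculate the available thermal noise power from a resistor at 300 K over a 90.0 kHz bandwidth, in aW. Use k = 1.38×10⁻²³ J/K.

373 aW

P_n = kTB = 1.38×10⁻²³ × 300 × 9.00×10⁴ = 3.73×10⁻¹⁶ W = 373 aW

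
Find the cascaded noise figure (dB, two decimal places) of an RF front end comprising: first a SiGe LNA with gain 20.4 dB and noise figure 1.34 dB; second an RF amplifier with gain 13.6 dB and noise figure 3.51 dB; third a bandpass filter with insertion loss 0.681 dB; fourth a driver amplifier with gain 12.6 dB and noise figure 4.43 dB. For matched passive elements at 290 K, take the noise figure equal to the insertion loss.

Convert to linear (a loss of L dB is a gain of −L dB): F_i = 10^(NF_i/10), G_i = 10^(G_i,dB/10)
  Stage 1: F_1 = 10^(1.34/10) = 1.361, G_1 = 10^(20.4/10) = 109.6
  Stage 2: F_2 = 10^(3.51/10) = 2.244, G_2 = 10^(13.6/10) = 22.91
  Stage 3: F_3 = 10^(0.681/10) = 1.170, G_3 = 10^(−0.681/10) = 0.8549
  Stage 4: F_4 = 10^(4.43/10) = 2.773, G_4 = 10^(12.6/10) = 18.20
Friis cascade:
  F = 1.361 + (2.244 − 1)/109.6 + (1.170 − 1)/2512 + (2.773 − 1)/2147 = 1.374
NF = 10 log₁₀(1.374) = 1.38 dB

1.38 dB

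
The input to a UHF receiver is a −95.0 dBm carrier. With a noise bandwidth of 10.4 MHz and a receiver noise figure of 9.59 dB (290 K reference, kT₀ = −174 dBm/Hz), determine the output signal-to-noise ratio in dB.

Noise floor: N = −174 + 10 log₁₀(B) + NF
10 log₁₀(1.04×10⁷) = 70.17 dB
N = −174 + 70.17 + 9.59 = −94.24 dBm
SNR = P_sig − N = −95.0 − (−94.24) = −0.76 dB → −0.8 dB

−0.8 dB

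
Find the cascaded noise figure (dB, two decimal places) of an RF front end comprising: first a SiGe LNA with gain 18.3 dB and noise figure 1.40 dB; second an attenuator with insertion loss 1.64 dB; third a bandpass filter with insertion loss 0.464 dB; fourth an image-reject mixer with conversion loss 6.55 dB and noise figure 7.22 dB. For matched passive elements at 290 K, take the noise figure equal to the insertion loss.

1.74 dB

Convert to linear (a loss of L dB is a gain of −L dB): F_i = 10^(NF_i/10), G_i = 10^(G_i,dB/10)
  Stage 1: F_1 = 10^(1.40/10) = 1.380, G_1 = 10^(18.3/10) = 67.61
  Stage 2: F_2 = 10^(1.64/10) = 1.459, G_2 = 10^(−1.64/10) = 0.6855
  Stage 3: F_3 = 10^(0.464/10) = 1.113, G_3 = 10^(−0.464/10) = 0.8987
  Stage 4: F_4 = 10^(7.22/10) = 5.272, G_4 = 10^(−6.55/10) = 0.2213
Friis cascade:
  F = 1.380 + (1.459 − 1)/67.61 + (1.113 − 1)/46.34 + (5.272 − 1)/41.65 = 1.492
NF = 10 log₁₀(1.492) = 1.74 dB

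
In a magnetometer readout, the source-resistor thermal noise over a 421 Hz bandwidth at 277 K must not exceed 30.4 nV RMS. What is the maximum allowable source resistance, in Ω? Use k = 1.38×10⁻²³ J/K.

Johnson–Nyquist: V_n = √(4kTRB) ⇒ R = V_n² / (4kTB)
4kTB = 4 × 1.38×10⁻²³ × 277 × 4.21×10² = 6.44×10⁻¹⁸
R = (3.04×10⁻⁸)² / 6.44×10⁻¹⁸ = 1.44×10² Ω = 144 Ω

144 Ω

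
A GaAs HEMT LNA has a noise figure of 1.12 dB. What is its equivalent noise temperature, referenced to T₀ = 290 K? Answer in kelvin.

F = 10^(1.12/10) = 1.2942
T_e = (F − 1)·T₀ = (1.2942 − 1) × 290 = 85.3 K

85.3 K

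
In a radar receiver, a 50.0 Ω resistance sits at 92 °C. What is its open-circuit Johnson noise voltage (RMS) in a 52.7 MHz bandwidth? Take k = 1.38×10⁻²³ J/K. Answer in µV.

T = 92 °C + 273.15 = 365.15 K
V_n = √(4kTRB)
4kTRB = 4 × 1.38×10⁻²³ × 365.15 × 5.00×10¹ × 5.27×10⁷ = 5.31×10⁻¹¹ V²
V_n = √(5.31×10⁻¹¹) = 7.29×10⁻⁶ V = 7.29 µV

7.29 µV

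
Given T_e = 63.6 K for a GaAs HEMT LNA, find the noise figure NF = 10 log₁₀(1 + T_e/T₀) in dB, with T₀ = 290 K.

0.861 dB

F = 1 + T_e/T₀ = 1 + 63.6/290 = 1.21931
NF = 10 log₁₀(1.21931) = 0.861 dB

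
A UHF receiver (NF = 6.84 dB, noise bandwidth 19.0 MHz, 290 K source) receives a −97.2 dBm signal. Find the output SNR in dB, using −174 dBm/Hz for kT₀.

Noise floor: N = −174 + 10 log₁₀(B) + NF
10 log₁₀(1.90×10⁷) = 72.79 dB
N = −174 + 72.79 + 6.84 = −94.37 dBm
SNR = P_sig − N = −97.2 − (−94.37) = −2.83 dB → −2.8 dB

−2.8 dB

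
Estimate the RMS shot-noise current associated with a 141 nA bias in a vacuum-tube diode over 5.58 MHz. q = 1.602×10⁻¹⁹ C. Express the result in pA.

I_n = √(2qI·B)
2qI·B = 2 × 1.602×10⁻¹⁹ × 1.41×10⁻⁷ × 5.58×10⁶ = 2.52×10⁻¹⁹ A²
I_n = √(2.52×10⁻¹⁹) = 5.02×10⁻¹⁰ A = 502 pA

502 pA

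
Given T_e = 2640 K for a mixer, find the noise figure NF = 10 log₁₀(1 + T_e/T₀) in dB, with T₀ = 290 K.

10.04 dB

F = 1 + T_e/T₀ = 1 + 2640/290 = 10.1034
NF = 10 log₁₀(10.1034) = 10.04 dB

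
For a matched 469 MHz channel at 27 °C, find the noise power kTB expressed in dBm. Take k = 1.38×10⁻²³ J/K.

−87.1 dBm

T = 27 °C + 273.15 = 300.15 K
P_n = kTB = 1.38×10⁻²³ × 300.15 × 4.69×10⁸ = 1.94×10⁻¹² W
In dBm: 10 log₁₀(1.94×10⁻¹² / 10⁻³) = −87.1 dBm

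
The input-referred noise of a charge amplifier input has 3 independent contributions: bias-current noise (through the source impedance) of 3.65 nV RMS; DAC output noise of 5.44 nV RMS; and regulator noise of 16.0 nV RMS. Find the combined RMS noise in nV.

17.3 nV

Uncorrelated sources add in power (mean-square): V_tot = √(ΣV_i²)
V_tot = √[(3.65×10⁻⁹)² + (5.44×10⁻⁹)² + (1.60×10⁻⁸)²] = 1.73×10⁻⁸ V = 17.3 nV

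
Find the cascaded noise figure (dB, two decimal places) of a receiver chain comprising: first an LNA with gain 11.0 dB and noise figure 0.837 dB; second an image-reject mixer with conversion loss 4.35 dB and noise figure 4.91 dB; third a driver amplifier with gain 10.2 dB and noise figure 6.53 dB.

3.30 dB

Convert to linear (a loss of L dB is a gain of −L dB): F_i = 10^(NF_i/10), G_i = 10^(G_i,dB/10)
  Stage 1: F_1 = 10^(0.837/10) = 1.213, G_1 = 10^(11.0/10) = 12.59
  Stage 2: F_2 = 10^(4.91/10) = 3.097, G_2 = 10^(−4.35/10) = 0.3673
  Stage 3: F_3 = 10^(6.53/10) = 4.498, G_3 = 10^(10.2/10) = 10.47
Friis cascade:
  F = 1.213 + (3.097 − 1)/12.59 + (4.498 − 1)/4.624 = 2.136
NF = 10 log₁₀(2.136) = 3.30 dB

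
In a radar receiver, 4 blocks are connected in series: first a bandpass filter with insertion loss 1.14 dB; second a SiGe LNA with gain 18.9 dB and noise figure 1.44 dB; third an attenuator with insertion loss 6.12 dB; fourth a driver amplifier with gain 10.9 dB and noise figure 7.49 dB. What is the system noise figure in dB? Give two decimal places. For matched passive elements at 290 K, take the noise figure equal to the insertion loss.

Convert to linear (a loss of L dB is a gain of −L dB): F_i = 10^(NF_i/10), G_i = 10^(G_i,dB/10)
  Stage 1: F_1 = 10^(1.14/10) = 1.300, G_1 = 10^(−1.14/10) = 0.7691
  Stage 2: F_2 = 10^(1.44/10) = 1.393, G_2 = 10^(18.9/10) = 77.62
  Stage 3: F_3 = 10^(6.12/10) = 4.093, G_3 = 10^(−6.12/10) = 0.2443
  Stage 4: F_4 = 10^(7.49/10) = 5.610, G_4 = 10^(10.9/10) = 12.30
Friis cascade:
  F = 1.300 + (1.393 − 1)/0.7691 + (4.093 − 1)/59.70 + (5.610 − 1)/14.59 = 2.179
NF = 10 log₁₀(2.179) = 3.38 dB

3.38 dB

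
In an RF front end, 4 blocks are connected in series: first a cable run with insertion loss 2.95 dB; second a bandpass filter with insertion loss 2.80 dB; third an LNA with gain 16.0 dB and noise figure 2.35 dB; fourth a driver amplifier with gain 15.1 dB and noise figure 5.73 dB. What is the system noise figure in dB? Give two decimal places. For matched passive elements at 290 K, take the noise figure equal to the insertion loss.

Convert to linear (a loss of L dB is a gain of −L dB): F_i = 10^(NF_i/10), G_i = 10^(G_i,dB/10)
  Stage 1: F_1 = 10^(2.95/10) = 1.972, G_1 = 10^(−2.95/10) = 0.5070
  Stage 2: F_2 = 10^(2.80/10) = 1.905, G_2 = 10^(−2.80/10) = 0.5248
  Stage 3: F_3 = 10^(2.35/10) = 1.718, G_3 = 10^(16.0/10) = 39.81
  Stage 4: F_4 = 10^(5.73/10) = 3.741, G_4 = 10^(15.1/10) = 32.36
Friis cascade:
  F = 1.972 + (1.905 − 1)/0.5070 + (1.718 − 1)/0.2661 + (3.741 − 1)/10.59 = 6.715
NF = 10 log₁₀(6.715) = 8.27 dB

8.27 dB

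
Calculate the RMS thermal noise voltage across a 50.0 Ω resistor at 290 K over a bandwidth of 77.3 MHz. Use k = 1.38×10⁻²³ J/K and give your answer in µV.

7.87 µV

V_n = √(4kTRB)
4kTRB = 4 × 1.38×10⁻²³ × 290 × 5.00×10¹ × 7.73×10⁷ = 6.19×10⁻¹¹ V²
V_n = √(6.19×10⁻¹¹) = 7.87×10⁻⁶ V = 7.87 µV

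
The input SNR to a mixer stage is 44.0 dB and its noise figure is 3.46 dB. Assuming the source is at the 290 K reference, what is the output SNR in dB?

By definition F = SNR_in/SNR_out, so in dB: SNR_out = SNR_in − NF
SNR_out = 44.0 − 3.46 = 40.54 dB

40.54 dB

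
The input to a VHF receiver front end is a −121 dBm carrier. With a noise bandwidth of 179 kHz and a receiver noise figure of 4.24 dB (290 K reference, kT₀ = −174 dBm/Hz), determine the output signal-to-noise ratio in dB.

Noise floor: N = −174 + 10 log₁₀(B) + NF
10 log₁₀(1.79×10⁵) = 52.53 dB
N = −174 + 52.53 + 4.24 = −117.23 dBm
SNR = P_sig − N = −121 − (−117.23) = −3.77 dB → −3.8 dB

−3.8 dB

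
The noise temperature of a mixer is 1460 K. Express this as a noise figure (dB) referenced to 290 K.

F = 1 + T_e/T₀ = 1 + 1460/290 = 6.03448
NF = 10 log₁₀(6.03448) = 7.81 dB

7.81 dB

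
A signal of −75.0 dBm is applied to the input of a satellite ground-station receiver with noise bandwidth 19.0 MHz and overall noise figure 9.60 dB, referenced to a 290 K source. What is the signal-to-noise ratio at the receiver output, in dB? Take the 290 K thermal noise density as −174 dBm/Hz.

Noise floor: N = −174 + 10 log₁₀(B) + NF
10 log₁₀(1.90×10⁷) = 72.79 dB
N = −174 + 72.79 + 9.60 = −91.61 dBm
SNR = P_sig − N = −75.0 − (−91.61) = 16.61 dB → 16.6 dB

16.6 dB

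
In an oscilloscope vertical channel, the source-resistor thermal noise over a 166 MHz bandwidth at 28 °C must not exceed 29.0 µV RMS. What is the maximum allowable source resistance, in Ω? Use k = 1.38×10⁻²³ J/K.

T = 28 °C + 273.15 = 301.15 K
Johnson–Nyquist: V_n = √(4kTRB) ⇒ R = V_n² / (4kTB)
4kTB = 4 × 1.38×10⁻²³ × 301.15 × 1.66×10⁸ = 2.76×10⁻¹²
R = (2.90×10⁻⁵)² / 2.76×10⁻¹² = 3.05×10² Ω = 305 Ω

305 Ω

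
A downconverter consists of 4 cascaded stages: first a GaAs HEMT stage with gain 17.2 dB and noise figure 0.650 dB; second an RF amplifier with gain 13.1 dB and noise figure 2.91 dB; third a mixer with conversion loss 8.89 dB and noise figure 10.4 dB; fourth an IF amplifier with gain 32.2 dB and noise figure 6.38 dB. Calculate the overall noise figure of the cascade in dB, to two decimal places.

Convert to linear (a loss of L dB is a gain of −L dB): F_i = 10^(NF_i/10), G_i = 10^(G_i,dB/10)
  Stage 1: F_1 = 10^(0.650/10) = 1.161, G_1 = 10^(17.2/10) = 52.48
  Stage 2: F_2 = 10^(2.91/10) = 1.954, G_2 = 10^(13.1/10) = 20.42
  Stage 3: F_3 = 10^(10.4/10) = 10.96, G_3 = 10^(−8.89/10) = 0.1291
  Stage 4: F_4 = 10^(6.38/10) = 4.345, G_4 = 10^(32.2/10) = 1660
Friis cascade:
  F = 1.161 + (1.954 − 1)/52.48 + (10.96 − 1)/1072 + (4.345 − 1)/138.4 = 1.213
NF = 10 log₁₀(1.213) = 0.84 dB

0.84 dB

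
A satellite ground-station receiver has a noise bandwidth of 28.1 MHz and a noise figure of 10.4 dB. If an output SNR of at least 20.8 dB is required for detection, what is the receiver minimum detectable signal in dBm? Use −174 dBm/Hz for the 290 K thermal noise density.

−68.3 dBm

Sensitivity = −174 + 10 log₁₀(B) + NF + SNR_min
= −174 + 74.49 + 10.4 + 20.8
= −68.31 dBm → −68.3 dBm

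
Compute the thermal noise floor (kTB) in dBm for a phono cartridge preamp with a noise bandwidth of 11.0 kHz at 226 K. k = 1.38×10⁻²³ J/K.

P_n = kTB = 1.38×10⁻²³ × 226 × 1.10×10⁴ = 3.43×10⁻¹⁷ W
In dBm: 10 log₁₀(3.43×10⁻¹⁷ / 10⁻³) = −134.6 dBm

−134.6 dBm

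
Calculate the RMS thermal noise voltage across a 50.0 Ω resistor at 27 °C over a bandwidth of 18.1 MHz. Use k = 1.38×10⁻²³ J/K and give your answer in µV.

3.87 µV

T = 27 °C + 273.15 = 300.15 K
V_n = √(4kTRB)
4kTRB = 4 × 1.38×10⁻²³ × 300.15 × 5.00×10¹ × 1.81×10⁷ = 1.50×10⁻¹¹ V²
V_n = √(1.50×10⁻¹¹) = 3.87×10⁻⁶ V = 3.87 µV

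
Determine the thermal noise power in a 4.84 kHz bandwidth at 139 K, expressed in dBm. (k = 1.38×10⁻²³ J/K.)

P_n = kTB = 1.38×10⁻²³ × 139 × 4.84×10³ = 9.28×10⁻¹⁸ W
In dBm: 10 log₁₀(9.28×10⁻¹⁸ / 10⁻³) = −140.3 dBm

−140.3 dBm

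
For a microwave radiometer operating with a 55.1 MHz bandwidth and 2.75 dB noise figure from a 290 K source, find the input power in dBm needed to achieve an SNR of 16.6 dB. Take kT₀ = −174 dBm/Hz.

Sensitivity = −174 + 10 log₁₀(B) + NF + SNR_min
= −174 + 77.41 + 2.75 + 16.6
= −77.24 dBm → −77.2 dBm

−77.2 dBm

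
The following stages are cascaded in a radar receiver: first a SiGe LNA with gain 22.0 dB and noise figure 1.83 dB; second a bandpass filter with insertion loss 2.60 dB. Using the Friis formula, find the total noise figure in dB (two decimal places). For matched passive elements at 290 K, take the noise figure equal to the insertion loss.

1.84 dB

Convert to linear (a loss of L dB is a gain of −L dB): F_i = 10^(NF_i/10), G_i = 10^(G_i,dB/10)
  Stage 1: F_1 = 10^(1.83/10) = 1.524, G_1 = 10^(22.0/10) = 158.5
  Stage 2: F_2 = 10^(2.60/10) = 1.820, G_2 = 10^(−2.60/10) = 0.5495
Friis cascade:
  F = 1.524 + (1.820 − 1)/158.5 = 1.529
NF = 10 log₁₀(1.529) = 1.84 dB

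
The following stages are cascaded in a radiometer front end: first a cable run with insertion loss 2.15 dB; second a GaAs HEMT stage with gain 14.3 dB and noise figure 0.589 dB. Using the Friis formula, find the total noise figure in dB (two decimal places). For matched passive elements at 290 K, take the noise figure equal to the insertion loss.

2.74 dB

Convert to linear (a loss of L dB is a gain of −L dB): F_i = 10^(NF_i/10), G_i = 10^(G_i,dB/10)
  Stage 1: F_1 = 10^(2.15/10) = 1.641, G_1 = 10^(−2.15/10) = 0.6095
  Stage 2: F_2 = 10^(0.589/10) = 1.145, G_2 = 10^(14.3/10) = 26.92
Friis cascade:
  F = 1.641 + (1.145 − 1)/0.6095 = 1.879
NF = 10 log₁₀(1.879) = 2.74 dB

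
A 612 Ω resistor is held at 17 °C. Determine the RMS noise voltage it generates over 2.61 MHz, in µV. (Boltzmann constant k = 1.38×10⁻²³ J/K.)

T = 17 °C + 273.15 = 290.15 K
V_n = √(4kTRB)
4kTRB = 4 × 1.38×10⁻²³ × 290.15 × 6.12×10² × 2.61×10⁶ = 2.56×10⁻¹¹ V²
V_n = √(2.56×10⁻¹¹) = 5.06×10⁻⁶ V = 5.06 µV

5.06 µV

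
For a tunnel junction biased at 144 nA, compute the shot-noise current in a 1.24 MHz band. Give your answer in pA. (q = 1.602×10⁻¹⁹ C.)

I_n = √(2qI·B)
2qI·B = 2 × 1.602×10⁻¹⁹ × 1.44×10⁻⁷ × 1.24×10⁶ = 5.72×10⁻²⁰ A²
I_n = √(5.72×10⁻²⁰) = 2.39×10⁻¹⁰ A = 239 pA

239 pA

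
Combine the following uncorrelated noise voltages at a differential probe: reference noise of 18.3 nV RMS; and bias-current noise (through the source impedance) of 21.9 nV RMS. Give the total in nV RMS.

28.5 nV

Uncorrelated sources add in power (mean-square): V_tot = √(ΣV_i²)
V_tot = √[(1.83×10⁻⁸)² + (2.19×10⁻⁸)²] = 2.85×10⁻⁸ V = 28.5 nV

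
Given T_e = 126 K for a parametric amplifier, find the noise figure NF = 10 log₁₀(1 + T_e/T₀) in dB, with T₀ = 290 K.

1.57 dB

F = 1 + T_e/T₀ = 1 + 126/290 = 1.43448
NF = 10 log₁₀(1.43448) = 1.57 dB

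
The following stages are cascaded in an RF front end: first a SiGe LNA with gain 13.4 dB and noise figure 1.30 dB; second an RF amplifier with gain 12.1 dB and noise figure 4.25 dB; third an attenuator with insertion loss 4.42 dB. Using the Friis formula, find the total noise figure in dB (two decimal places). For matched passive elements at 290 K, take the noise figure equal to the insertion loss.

Convert to linear (a loss of L dB is a gain of −L dB): F_i = 10^(NF_i/10), G_i = 10^(G_i,dB/10)
  Stage 1: F_1 = 10^(1.30/10) = 1.349, G_1 = 10^(13.4/10) = 21.88
  Stage 2: F_2 = 10^(4.25/10) = 2.661, G_2 = 10^(12.1/10) = 16.22
  Stage 3: F_3 = 10^(4.42/10) = 2.767, G_3 = 10^(−4.42/10) = 0.3614
Friis cascade:
  F = 1.349 + (2.661 − 1)/21.88 + (2.767 − 1)/354.8 = 1.430
NF = 10 log₁₀(1.430) = 1.55 dB

1.55 dB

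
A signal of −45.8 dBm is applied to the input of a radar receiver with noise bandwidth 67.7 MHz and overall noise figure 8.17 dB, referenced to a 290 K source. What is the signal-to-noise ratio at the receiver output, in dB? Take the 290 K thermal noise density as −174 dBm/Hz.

41.7 dB

Noise floor: N = −174 + 10 log₁₀(B) + NF
10 log₁₀(6.77×10⁷) = 78.31 dB
N = −174 + 78.31 + 8.17 = −87.52 dBm
SNR = P_sig − N = −45.8 − (−87.52) = 41.72 dB → 41.7 dB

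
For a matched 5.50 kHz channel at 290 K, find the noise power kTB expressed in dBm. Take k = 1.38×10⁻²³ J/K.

−136.6 dBm

P_n = kTB = 1.38×10⁻²³ × 290 × 5.50×10³ = 2.20×10⁻¹⁷ W
In dBm: 10 log₁₀(2.20×10⁻¹⁷ / 10⁻³) = −136.6 dBm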